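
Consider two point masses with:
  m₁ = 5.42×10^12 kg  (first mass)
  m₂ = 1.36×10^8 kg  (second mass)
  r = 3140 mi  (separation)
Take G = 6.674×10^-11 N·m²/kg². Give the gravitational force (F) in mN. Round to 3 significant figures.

1.93 mN

From Newton's law of gravitation: F = Gm₁m₂/r².
m₁ = 5.42×10^12 kg; m₂ = 1.36×10^8 kg; r = 3140 mi = 5.053×10^6 m; G = 6.674×10^-11 N·m²/kg².
F = 0.001926 N
0.001926 N × (1 mN / 0.001000 N) = 1.926 mN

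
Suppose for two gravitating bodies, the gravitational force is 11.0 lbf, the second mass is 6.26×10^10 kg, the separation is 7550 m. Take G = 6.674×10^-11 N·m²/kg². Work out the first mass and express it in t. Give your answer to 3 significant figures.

From Newton's law of gravitation: m₁ = F·r²/(G·m₂).
F = 11.0 lbf = 48.93 N; m₂ = 6.26×10^10 kg; r = 7550 m; G = 6.674×10^-11 N·m²/kg².
m₁ = 6.676×10^8 kg
6.676×10^8 kg × (1 t / 1000 kg) = 6.676×10^5 t

6.68×10^5 t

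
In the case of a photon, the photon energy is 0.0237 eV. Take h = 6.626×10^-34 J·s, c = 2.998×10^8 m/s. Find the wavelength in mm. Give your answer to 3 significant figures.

0.0523 mm

Solving E = h·c/λ for λ: λ = hc/E.
E = 0.0237 eV = 3.797×10^-21 J; h = 6.626×10^-34 J·s; c = 2.998×10^8 m/s.
λ = 5.231×10^-5 m
5.231×10^-5 m × (1 mm / 0.001000 m) = 0.05231 mm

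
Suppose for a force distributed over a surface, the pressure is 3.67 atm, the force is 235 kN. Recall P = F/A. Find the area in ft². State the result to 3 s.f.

Rearranging: A = F/P.
P = 3.67 atm = 3.719×10^5 Pa; F = 235 kN = 2.350×10^5 N.
A = 0.6320 m²
0.6320 m² × (1 ft² / 0.09290 m²) = 6.802 ft²

6.80 ft²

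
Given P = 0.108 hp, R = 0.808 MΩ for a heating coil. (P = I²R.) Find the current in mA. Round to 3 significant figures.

9.98 mA

Solving P = I²R for I: I = √(P/R).
P = 0.108 hp = 80.54 W; R = 0.808 MΩ = 8.080×10^5 Ω.
I = 0.009984 A
0.009984 A × (1 mA / 0.001000 A) = 9.984 mA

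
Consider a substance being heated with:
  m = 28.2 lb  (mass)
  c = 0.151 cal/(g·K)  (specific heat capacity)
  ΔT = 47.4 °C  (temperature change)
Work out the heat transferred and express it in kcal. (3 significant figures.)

91.6 kcal

Directly: Q = mcΔT.
m = 28.2 lb = 12.79 kg; c = 0.151 cal/(g·K) = 631.8 J/(kg·K); ΔT = 47.4 °C = 47.40 K.
Q = 3.831×10^5 J  (the unit combination reduces to kg·m²/s² = J)
3.831×10^5 J × (1 kcal / 4184 J) = 91.55 kcal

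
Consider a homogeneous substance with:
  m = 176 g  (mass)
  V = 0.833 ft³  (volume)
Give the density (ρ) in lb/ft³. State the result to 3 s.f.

0.466 lb/ft³

ρ is given directly by: ρ = m/V.
m = 176 g = 0.1760 kg; V = 0.833 ft³ = 0.02359 m³.
ρ = 7.461 kg/m³
7.461 kg/m³ × (1 lb/ft³ / 16.02 kg/m³) = 0.4658 lb/ft³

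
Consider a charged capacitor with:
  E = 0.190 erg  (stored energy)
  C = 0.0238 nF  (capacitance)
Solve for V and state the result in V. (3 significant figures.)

40.0 V

Solving E = ½C·V² for V: V = √(2E/C).
E = 0.190 erg = 1.900×10^-8 J; C = 0.0238 nF = 2.380×10^-11 F.
V = 39.96 V  (the unit combination reduces to kg·m²/(A·s³) = V)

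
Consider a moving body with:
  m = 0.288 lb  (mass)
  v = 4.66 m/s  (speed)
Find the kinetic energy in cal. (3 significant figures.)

Directly: KE = ½mv².
m = 0.288 lb = 0.1306 kg; v = 4.66 m/s.
KE = 1.418 J
1.418 J × (1 cal / 4.184 J) = 0.3390 cal

0.339 cal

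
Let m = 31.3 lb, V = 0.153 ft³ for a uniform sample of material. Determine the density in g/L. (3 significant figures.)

3280 g/L

ρ is given directly by: ρ = m/V.
m = 31.3 lb = 14.20 kg; V = 0.153 ft³ = 0.004332 m³.
ρ = 3277 kg/m³
Since 1 g/L = 1 kg/m³, 3277 g/L.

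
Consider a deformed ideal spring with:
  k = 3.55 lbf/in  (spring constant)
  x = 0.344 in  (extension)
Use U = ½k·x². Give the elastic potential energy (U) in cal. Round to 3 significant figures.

Directly: U = ½kx².
k = 3.55 lbf/in = 621.7 N/m; x = 0.344 in = 0.008738 m.
U = 0.02373 J
0.02373 J × (1 cal / 4.184 J) = 0.005672 cal

0.00567 cal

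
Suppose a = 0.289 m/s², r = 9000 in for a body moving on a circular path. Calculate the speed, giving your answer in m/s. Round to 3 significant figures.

8.13 m/s

Solving a = v²/r for v: v = √(a·r).
a = 0.289 m/s²; r = 9000 in = 228.6 m.
v = 8.128 m/s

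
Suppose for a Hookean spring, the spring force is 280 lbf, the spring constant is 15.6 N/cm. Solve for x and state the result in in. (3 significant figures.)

31.4 in

Rearranging F = k·x for x: x = F/k.
F = 280 lbf = 1246 N; k = 15.6 N/cm = 1560 N/m.
x = 0.7984 m
0.7984 m × (1 in / 0.02540 m) = 31.43 in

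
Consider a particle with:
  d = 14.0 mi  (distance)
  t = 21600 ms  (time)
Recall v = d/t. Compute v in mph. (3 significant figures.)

Directly: v = d/t.
d = 14.0 mi = 22531 m; t = 21600 ms = 21.60 s.
v = 1043 m/s
1043 m/s × (1 mph / 0.4470 m/s) = 2333 mph

2330 mph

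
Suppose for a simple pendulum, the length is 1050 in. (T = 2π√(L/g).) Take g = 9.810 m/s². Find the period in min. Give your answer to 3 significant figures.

0.173 min

Directly: T = 2π√(L/g).
L = 1050 in = 26.67 m; g = 9.810 m/s².
T = 10.36 s
10.36 s × (1 min / 60.00 s) = 0.1727 min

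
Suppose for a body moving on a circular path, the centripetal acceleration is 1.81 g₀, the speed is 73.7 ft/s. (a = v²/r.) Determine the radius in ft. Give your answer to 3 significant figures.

Solving a = v²/r for r: r = v²/a.
a = 1.81 g₀ = 17.75 m/s²; v = 73.7 ft/s = 22.46 m/s.
r = 28.43 m
28.43 m × (1 ft / 0.3048 m) = 93.27 ft

93.3 ft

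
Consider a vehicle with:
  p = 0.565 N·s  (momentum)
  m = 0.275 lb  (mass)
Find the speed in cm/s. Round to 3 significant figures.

Rearranging: v = p/m.
p = 0.565 N·s = 0.5650 kg·m/s; m = 0.275 lb = 0.1247 kg.
v = 4.529 m/s
4.529 m/s × (1 cm/s / 0.01000 m/s) = 452.9 cm/s

453 cm/s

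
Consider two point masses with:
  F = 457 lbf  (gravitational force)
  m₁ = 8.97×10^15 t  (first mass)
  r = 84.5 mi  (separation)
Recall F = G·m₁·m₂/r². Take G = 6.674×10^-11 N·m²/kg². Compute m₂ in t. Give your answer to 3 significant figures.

62.8 t

Rearranging F = G·m₁·m₂/r² for m₂: m₂ = F·r²/(G·m₁).
F = 457 lbf = 2033 N; m₁ = 8.97×10^15 t = 8.970×10^18 kg; r = 84.5 mi = 1.360×10^5 m; G = 6.674×10^-11 N·m²/kg².
m₂ = 62796 kg
62796 kg × (1 t / 1000 kg) = 62.80 t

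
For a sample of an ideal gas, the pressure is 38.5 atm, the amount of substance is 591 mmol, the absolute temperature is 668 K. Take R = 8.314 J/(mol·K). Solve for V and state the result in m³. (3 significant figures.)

Rearranging PV = nRT for V: V = nRT/P.
P = 38.5 atm = 3.901×10^6 Pa; n = 591 mmol = 0.5910 mol; T = 668 K; R = 8.314 J/(mol·K).
V = 8.414×10^-4 m³

8.41×10^-4 m³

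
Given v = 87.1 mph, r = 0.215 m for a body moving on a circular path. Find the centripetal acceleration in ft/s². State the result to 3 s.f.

Directly: a = v²/r.
v = 87.1 mph = 38.94 m/s; r = 0.215 m.
a = 7052 m/s²
7052 m/s² × (1 ft/s² / 0.3048 m/s²) = 23135 ft/s²

23100 ft/s²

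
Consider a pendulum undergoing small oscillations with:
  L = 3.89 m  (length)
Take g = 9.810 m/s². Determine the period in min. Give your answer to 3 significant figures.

0.0659 min

T is given directly by: T = 2π√(L/g).
L = 3.89 m; g = 9.810 m/s².
T = 3.957 s
3.957 s × (1 min / 60.00 s) = 0.06594 min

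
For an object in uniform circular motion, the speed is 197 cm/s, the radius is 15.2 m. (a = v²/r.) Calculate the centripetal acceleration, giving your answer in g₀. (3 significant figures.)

Directly: a = v²/r.
v = 197 cm/s = 1.970 m/s; r = 15.2 m.
a = 0.2553 m/s²
0.2553 m/s² × (1 g₀ / 9.807 m/s²) = 0.02604 g₀

0.0260 g₀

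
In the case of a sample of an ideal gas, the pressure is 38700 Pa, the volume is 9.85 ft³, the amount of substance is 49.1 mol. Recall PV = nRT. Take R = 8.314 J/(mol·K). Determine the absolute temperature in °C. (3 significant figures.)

From the ideal-gas law: T = PV/(nR).
P = 38700 Pa; V = 9.85 ft³ = 0.2789 m³; n = 49.1 mol; R = 8.314 J/(mol·K).
T = 26.44 K
26.44 K − 273.15 = -246.7 °C

-247 °C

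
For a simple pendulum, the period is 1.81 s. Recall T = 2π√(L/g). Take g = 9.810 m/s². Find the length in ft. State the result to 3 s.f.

Rearranging: L = g·(T/2π)².
T = 1.81 s; g = 9.810 m/s².
L = 0.8141 m
0.8141 m × (1 ft / 0.3048 m) = 2.671 ft

2.67 ft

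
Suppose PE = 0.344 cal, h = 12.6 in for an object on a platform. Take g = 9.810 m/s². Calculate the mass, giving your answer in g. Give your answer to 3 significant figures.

458 g

Rearranging: m = PE/(g·h).
PE = 0.344 cal = 1.439 J; h = 12.6 in = 0.3200 m; g = 9.810 m/s².
m = 0.4584 kg
0.4584 kg × (1 g / 0.001000 kg) = 458.4 g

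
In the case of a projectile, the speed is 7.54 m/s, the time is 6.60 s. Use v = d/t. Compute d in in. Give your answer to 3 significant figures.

1960 in

Rearranging: d = v·t.
v = 7.54 m/s; t = 6.60 s.
d = 49.76 m
49.76 m × (1 in / 0.02540 m) = 1959 in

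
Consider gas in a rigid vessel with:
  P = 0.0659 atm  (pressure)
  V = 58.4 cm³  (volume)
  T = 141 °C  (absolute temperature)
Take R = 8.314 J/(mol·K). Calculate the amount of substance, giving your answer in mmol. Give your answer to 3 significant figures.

From the ideal-gas law: n = PV/(RT).
P = 0.0659 atm = 6677 Pa; V = 58.4 cm³ = 5.840×10^-5 m³; T = 141 °C = 414.1 K; R = 8.314 J/(mol·K).
n = 1.133×10^-4 mol
1.133×10^-4 mol × (1 mmol / 0.001000 mol) = 0.1133 mmol

0.113 mmol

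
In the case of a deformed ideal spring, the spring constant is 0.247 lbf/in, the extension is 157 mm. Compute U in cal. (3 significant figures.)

0.127 cal

Directly: U = ½kx².
k = 0.247 lbf/in = 43.26 N/m; x = 157 mm = 0.1570 m.
U = 0.5331 J
0.5331 J × (1 cal / 4.184 J) = 0.1274 cal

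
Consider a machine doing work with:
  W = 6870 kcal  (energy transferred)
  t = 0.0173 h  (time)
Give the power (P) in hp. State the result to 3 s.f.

619 hp

P is given directly by: P = W/t.
W = 6870 kcal = 2.874×10^7 J; t = 0.0173 h = 62.28 s.
P = 4.615×10^5 W  (the unit combination reduces to kg·m²/s³ = W)
4.615×10^5 W × (1 hp / 745.7 W) = 618.9 hp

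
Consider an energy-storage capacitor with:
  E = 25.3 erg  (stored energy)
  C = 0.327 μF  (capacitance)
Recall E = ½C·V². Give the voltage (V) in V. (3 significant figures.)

Solving E = ½C·V² for V: V = √(2E/C).
E = 25.3 erg = 2.530×10^-6 J; C = 0.327 μF = 3.270×10^-7 F.
V = 3.934 V

3.93 V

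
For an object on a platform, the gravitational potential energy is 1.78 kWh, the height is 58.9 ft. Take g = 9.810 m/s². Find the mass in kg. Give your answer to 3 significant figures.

Solving PE = m·g·h for m: m = PE/(g·h).
PE = 1.78 kWh = 6.408×10^6 J; h = 58.9 ft = 17.95 m; g = 9.810 m/s².
m = 36385 kg

36400 kg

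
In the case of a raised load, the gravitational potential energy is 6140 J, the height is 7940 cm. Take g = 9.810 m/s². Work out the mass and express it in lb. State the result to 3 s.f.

Rearranging PE = m·g·h for m: m = PE/(g·h).
PE = 6140 J; h = 7940 cm = 79.40 m; g = 9.810 m/s².
m = 7.883 kg
7.883 kg × (1 lb / 0.4536 kg) = 17.38 lb

17.4 lb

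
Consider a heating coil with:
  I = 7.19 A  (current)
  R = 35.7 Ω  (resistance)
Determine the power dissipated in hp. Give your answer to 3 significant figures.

Directly: P = I²R.
I = 7.19 A; R = 35.7 Ω.
P = 1846 W
1846 W × (1 hp / 745.7 W) = 2.475 hp

2.47 hp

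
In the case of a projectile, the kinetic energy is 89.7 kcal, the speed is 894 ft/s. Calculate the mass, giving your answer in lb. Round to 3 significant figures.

22.3 lb

Solving KE = ½mv² for m: m = 2·KE/v².
KE = 89.7 kcal = 3.753×10^5 J; v = 894 ft/s = 272.5 m/s.
m = 10.11 kg
10.11 kg × (1 lb / 0.4536 kg) = 22.29 lb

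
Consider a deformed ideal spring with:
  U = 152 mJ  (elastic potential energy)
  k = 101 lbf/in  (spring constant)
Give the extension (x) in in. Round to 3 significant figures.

0.163 in

Solving U = ½k·x² for x: x = √(2U/k).
U = 152 mJ = 0.1520 J; k = 101 lbf/in = 17688 N/m.
x = 0.004146 m
0.004146 m × (1 in / 0.02540 m) = 0.1632 in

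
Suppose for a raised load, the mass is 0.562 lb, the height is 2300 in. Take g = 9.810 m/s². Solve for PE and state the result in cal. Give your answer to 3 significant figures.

34.9 cal

PE is given directly by: PE = mgh.
m = 0.562 lb = 0.2549 kg; h = 2300 in = 58.42 m; g = 9.810 m/s².
PE = 146.1 J
146.1 J × (1 cal / 4.184 J) = 34.92 cal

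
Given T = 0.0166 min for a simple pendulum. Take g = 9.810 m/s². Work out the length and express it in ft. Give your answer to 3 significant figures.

Solving T = 2π√(L/g) for L: L = g·(T/2π)².
T = 0.0166 min = 0.9960 s; g = 9.810 m/s².
L = 0.2465 m
0.2465 m × (1 ft / 0.3048 m) = 0.8087 ft

0.809 ft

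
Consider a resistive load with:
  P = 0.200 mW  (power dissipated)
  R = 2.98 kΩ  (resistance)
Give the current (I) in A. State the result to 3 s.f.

Rearranging P = I²R for I: I = √(P/R).
P = 0.200 mW = 2.000×10^-4 W; R = 2.98 kΩ = 2980 Ω.
I = 2.591×10^-4 A

2.59×10^-4 A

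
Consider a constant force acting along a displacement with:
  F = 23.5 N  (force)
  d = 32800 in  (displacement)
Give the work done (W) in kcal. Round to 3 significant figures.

4.68 kcal

Directly: W = F·d.
F = 23.5 N; d = 32800 in = 833.1 m.
W = 19578 J  (the unit combination reduces to kg·m²/s² = J)
19578 J × (1 kcal / 4184 J) = 4.679 kcal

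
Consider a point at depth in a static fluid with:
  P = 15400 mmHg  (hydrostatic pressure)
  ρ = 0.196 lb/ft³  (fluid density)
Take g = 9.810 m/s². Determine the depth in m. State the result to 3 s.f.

66700 m

Solving P = ρ·g·h for h: h = P/(ρ·g).
P = 15400 mmHg = 2.053×10^6 Pa; ρ = 0.196 lb/ft³ = 3.140 kg/m³; g = 9.810 m/s².
h = 66662 m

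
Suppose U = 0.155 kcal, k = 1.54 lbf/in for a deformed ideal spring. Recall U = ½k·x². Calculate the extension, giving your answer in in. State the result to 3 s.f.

86.3 in

Rearranging: x = √(2U/k).
U = 0.155 kcal = 648.5 J; k = 1.54 lbf/in = 269.7 N/m.
x = 2.193 m
2.193 m × (1 in / 0.02540 m) = 86.34 in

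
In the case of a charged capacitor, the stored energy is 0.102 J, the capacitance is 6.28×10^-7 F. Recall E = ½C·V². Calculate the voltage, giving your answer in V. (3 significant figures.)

Solving E = ½C·V² for V: V = √(2E/C).
E = 0.102 J; C = 6.28×10^-7 F.
V = 569.9 V

570 V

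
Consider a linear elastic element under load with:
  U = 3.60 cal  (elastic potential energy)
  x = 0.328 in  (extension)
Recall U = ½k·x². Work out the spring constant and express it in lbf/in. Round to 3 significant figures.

Rearranging U = ½k·x² for k: k = 2U/x².
U = 3.60 cal = 15.06 J; x = 0.328 in = 0.008331 m.
k = 4.340×10^5 N/m
4.340×10^5 N/m × (1 lbf/in / 175.1 N/m) = 2478 lbf/in

2480 lbf/in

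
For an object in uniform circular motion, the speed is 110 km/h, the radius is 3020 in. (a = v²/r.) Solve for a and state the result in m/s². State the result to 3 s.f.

a is given directly by: a = v²/r.
v = 110 km/h = 30.56 m/s; r = 3020 in = 76.71 m.
a = 12.17 m/s²

12.2 m/s²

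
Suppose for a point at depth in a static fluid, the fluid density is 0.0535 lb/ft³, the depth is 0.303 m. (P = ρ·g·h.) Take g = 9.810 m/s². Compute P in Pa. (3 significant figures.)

2.55 Pa

P is given directly by: P = ρgh.
ρ = 0.0535 lb/ft³ = 0.8570 kg/m³; h = 0.303 m; g = 9.810 m/s².
P = 2.547 Pa  (the unit combination reduces to kg/(m·s²) = Pa)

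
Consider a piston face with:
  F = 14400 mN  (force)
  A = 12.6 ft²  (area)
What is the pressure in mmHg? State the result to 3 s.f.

0.0923 mmHg

Directly: P = F/A.
F = 14400 mN = 14.40 N; A = 12.6 ft² = 1.171 m².
P = 12.30 Pa  (the unit combination reduces to kg/(m·s²) = Pa)
12.30 Pa × (1 mmHg / 133.3 Pa) = 0.09227 mmHg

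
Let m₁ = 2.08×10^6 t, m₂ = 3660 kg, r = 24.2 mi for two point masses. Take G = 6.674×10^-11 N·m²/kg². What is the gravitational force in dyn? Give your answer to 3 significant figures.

From Newton's law of gravitation: F = Gm₁m₂/r².
m₁ = 2.08×10^6 t = 2.080×10^9 kg; m₂ = 3660 kg; r = 24.2 mi = 38946 m; G = 6.674×10^-11 N·m²/kg².
F = 3.350×10^-7 N
3.350×10^-7 N × (1 dyn / 1.000×10^-5 N) = 0.03350 dyn

0.0335 dyn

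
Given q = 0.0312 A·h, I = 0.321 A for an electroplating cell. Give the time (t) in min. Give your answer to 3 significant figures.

Rearranging: t = q/I.
q = 0.0312 A·h = 112.3 C; I = 0.321 A.
t = 349.9 s
349.9 s × (1 min / 60.00 s) = 5.832 min

5.83 min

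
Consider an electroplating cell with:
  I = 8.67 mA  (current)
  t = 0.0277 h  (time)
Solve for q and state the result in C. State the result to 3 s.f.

0.865 C

q is given directly by: q = It.
I = 8.67 mA = 0.008670 A; t = 0.0277 h = 99.72 s.
q = 0.8646 C  (the unit combination reduces to A·s = C)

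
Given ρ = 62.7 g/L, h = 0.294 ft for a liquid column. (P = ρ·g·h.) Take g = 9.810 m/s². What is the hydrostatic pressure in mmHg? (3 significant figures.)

0.413 mmHg

Directly: P = ρgh.
ρ = 62.7 g/L = 62.70 kg/m³; h = 0.294 ft = 0.08961 m; g = 9.810 m/s².
P = 55.12 Pa
55.12 Pa × (1 mmHg / 133.3 Pa) = 0.4134 mmHg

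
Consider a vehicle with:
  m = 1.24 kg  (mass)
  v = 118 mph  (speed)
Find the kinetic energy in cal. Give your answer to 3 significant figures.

412 cal

KE is given directly by: KE = ½mv².
m = 1.24 kg; v = 118 mph = 52.75 m/s.
KE = 1725 J  (the unit combination reduces to kg·m²/s² = J)
1725 J × (1 cal / 4.184 J) = 412.3 cal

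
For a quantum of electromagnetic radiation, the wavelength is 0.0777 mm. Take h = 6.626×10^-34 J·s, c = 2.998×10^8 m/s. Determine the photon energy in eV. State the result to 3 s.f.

E is given directly by: E = hc/λ.
λ = 0.0777 mm = 7.770×10^-5 m; h = 6.626×10^-34 J·s; c = 2.998×10^8 m/s.
E = 2.557×10^-21 J  (the unit combination reduces to kg·m²/s² = J)
2.557×10^-21 J × (1 eV / 1.602×10^-19 J) = 0.01596 eV

0.0160 eV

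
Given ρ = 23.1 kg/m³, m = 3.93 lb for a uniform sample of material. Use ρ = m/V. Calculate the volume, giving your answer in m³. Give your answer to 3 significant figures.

0.0772 m³

Rearranging ρ = m/V for V: V = m/ρ.
ρ = 23.1 kg/m³; m = 3.93 lb = 1.783 kg.
V = 0.07717 m³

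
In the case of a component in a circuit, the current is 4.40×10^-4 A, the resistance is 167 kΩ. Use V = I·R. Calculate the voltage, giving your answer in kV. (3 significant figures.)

V is given directly by: V = IR.
I = 4.40×10^-4 A; R = 167 kΩ = 1.670×10^5 Ω.
V = 73.48 V  (the unit combination reduces to kg·m²/(A·s³) = V)
73.48 V × (1 kV / 1000 V) = 0.07348 kV

0.0735 kV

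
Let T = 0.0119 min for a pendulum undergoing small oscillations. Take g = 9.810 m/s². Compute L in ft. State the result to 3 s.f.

Solving T = 2π√(L/g) for L: L = g·(T/2π)².
T = 0.0119 min = 0.7140 s; g = 9.810 m/s².
L = 0.1267 m
0.1267 m × (1 ft / 0.3048 m) = 0.4156 ft

0.416 ft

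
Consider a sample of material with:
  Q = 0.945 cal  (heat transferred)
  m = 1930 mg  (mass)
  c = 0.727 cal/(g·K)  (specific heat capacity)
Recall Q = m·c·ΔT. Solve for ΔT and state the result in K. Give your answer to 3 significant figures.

0.674 K

Rearranging: ΔT = Q/(m·c).
Q = 0.945 cal = 3.954 J; m = 1930 mg = 0.001930 kg; c = 0.727 cal/(g·K) = 3042 J/(kg·K).
ΔT = 0.6735 K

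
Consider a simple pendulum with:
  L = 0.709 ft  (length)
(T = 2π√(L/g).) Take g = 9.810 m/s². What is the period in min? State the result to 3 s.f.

Directly: T = 2π√(L/g).
L = 0.709 ft = 0.2161 m; g = 9.810 m/s².
T = 0.9326 s
0.9326 s × (1 min / 60.00 s) = 0.01554 min

0.0155 min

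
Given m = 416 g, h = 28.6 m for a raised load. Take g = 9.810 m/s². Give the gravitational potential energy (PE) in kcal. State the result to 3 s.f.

PE is given directly by: PE = mgh.
m = 416 g = 0.4160 kg; h = 28.6 m; g = 9.810 m/s².
PE = 116.7 J  (the unit combination reduces to kg·m²/s² = J)
116.7 J × (1 kcal / 4184 J) = 0.02790 kcal

0.0279 kcal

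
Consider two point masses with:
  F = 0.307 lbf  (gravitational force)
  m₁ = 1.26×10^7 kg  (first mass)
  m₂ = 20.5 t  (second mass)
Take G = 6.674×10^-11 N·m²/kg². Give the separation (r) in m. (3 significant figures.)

3.55 m

From Newton's law of gravitation: r = √(G·m₁m₂/F).
F = 0.307 lbf = 1.366 N; m₁ = 1.26×10^7 kg; m₂ = 20.5 t = 20500 kg; G = 6.674×10^-11 N·m²/kg².
r = 3.553 m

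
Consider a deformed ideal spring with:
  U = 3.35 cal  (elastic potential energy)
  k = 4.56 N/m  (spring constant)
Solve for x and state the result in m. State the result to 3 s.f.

Rearranging: x = √(2U/k).
U = 3.35 cal = 14.02 J; k = 4.56 N/m.
x = 2.479 m

2.48 m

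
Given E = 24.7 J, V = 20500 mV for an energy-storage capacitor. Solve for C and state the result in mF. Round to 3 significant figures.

118 mF

Rearranging E = ½C·V² for C: C = 2E/V².
E = 24.7 J; V = 20500 mV = 20.50 V.
C = 0.1175 F
0.1175 F × (1 mF / 0.001000 F) = 117.5 mF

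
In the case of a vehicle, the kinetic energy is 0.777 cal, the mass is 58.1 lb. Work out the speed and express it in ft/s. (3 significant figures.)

1.63 ft/s

Rearranging KE = ½mv² for v: v = √(2·KE/m).
KE = 0.777 cal = 3.251 J; m = 58.1 lb = 26.35 kg.
v = 0.4967 m/s
0.4967 m/s × (1 ft/s / 0.3048 m/s) = 1.630 ft/s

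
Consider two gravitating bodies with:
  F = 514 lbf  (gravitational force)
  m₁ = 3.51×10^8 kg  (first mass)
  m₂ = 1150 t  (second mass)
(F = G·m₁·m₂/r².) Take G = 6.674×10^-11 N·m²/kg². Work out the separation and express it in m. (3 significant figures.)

3.43 m

Rearranging F = G·m₁·m₂/r² for r: r = √(G·m₁m₂/F).
F = 514 lbf = 2286 N; m₁ = 3.51×10^8 kg; m₂ = 1150 t = 1.150×10^6 kg; G = 6.674×10^-11 N·m²/kg².
r = 3.433 m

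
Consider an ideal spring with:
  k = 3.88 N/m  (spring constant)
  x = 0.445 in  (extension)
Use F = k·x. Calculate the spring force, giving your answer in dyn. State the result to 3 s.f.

4390 dyn

Directly: F = kx.
k = 3.88 N/m; x = 0.445 in = 0.01130 m.
F = 0.04386 N  (the unit combination reduces to kg·m/s² = N)
0.04386 N × (1 dyn / 1.000×10^-5 N) = 4386 dyn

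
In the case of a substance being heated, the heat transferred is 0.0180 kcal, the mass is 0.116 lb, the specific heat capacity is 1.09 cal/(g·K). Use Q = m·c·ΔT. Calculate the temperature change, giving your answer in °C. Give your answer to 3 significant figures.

Rearranging: ΔT = Q/(m·c).
Q = 0.0180 kcal = 75.31 J; m = 0.116 lb = 0.05262 kg; c = 1.09 cal/(g·K) = 4561 J/(kg·K).
ΔT = 0.3139 K
Since 1 °C = 1 K, 0.3139 °C.

0.314 °C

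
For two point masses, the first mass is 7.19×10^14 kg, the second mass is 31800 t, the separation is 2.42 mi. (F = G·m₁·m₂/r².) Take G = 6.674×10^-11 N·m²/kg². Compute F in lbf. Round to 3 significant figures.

22600 lbf

Directly: F = Gm₁m₂/r².
m₁ = 7.19×10^14 kg; m₂ = 31800 t = 3.180×10^7 kg; r = 2.42 mi = 3895 m; G = 6.674×10^-11 N·m²/kg².
F = 1.006×10^5 N  (the unit combination reduces to kg·m/s² = N)
1.006×10^5 N × (1 lbf / 4.448 N) = 22617 lbf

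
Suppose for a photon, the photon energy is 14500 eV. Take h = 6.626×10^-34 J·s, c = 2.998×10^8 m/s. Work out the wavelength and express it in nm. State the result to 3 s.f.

0.0855 nm

Rearranging E = h·c/λ for λ: λ = hc/E.
E = 14500 eV = 2.323×10^-15 J; h = 6.626×10^-34 J·s; c = 2.998×10^8 m/s.
λ = 8.551×10^-11 m
8.551×10^-11 m × (1 nm / 1.000×10^-9 m) = 0.08551 nm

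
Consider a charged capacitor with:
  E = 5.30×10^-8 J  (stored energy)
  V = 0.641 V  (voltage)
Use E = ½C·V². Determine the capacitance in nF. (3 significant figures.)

Rearranging: C = 2E/V².
E = 5.30×10^-8 J; V = 0.641 V.
C = 2.580×10^-7 F
2.580×10^-7 F × (1 nF / 1.000×10^-9 F) = 258.0 nF

258 nF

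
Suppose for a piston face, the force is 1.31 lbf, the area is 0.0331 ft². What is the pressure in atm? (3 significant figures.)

0.0187 atm

P is given directly by: P = F/A.
F = 1.31 lbf = 5.827 N; A = 0.0331 ft² = 0.003075 m².
P = 1895 Pa
1895 Pa × (1 atm / 1.013×10^5 Pa) = 0.01870 atm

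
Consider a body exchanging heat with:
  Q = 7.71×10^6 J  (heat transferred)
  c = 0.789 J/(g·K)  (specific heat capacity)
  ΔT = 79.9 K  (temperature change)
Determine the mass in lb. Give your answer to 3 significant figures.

270 lb

Rearranging Q = m·c·ΔT for m: m = Q/(c·ΔT).
Q = 7.71×10^6 J; c = 0.789 J/(g·K) = 789.0 J/(kg·K); ΔT = 79.9 K.
m = 122.3 kg
122.3 kg × (1 lb / 0.4536 kg) = 269.6 lb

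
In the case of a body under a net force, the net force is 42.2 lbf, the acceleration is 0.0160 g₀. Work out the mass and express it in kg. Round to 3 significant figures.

Solving F = m·a for m: m = F/a.
F = 42.2 lbf = 187.7 N; a = 0.0160 g₀ = 0.1569 m/s².
m = 1196 kg

1200 kg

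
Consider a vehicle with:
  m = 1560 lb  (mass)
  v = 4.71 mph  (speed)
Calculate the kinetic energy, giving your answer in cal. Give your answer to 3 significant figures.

KE is given directly by: KE = ½mv².
m = 1560 lb = 707.6 kg; v = 4.71 mph = 2.106 m/s.
KE = 1569 J  (the unit combination reduces to kg·m²/s² = J)
1569 J × (1 cal / 4.184 J) = 374.9 cal

375 cal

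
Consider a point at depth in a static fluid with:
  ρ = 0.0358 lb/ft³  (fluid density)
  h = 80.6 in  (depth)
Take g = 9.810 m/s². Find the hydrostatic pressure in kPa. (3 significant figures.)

0.0115 kPa

Directly: P = ρgh.
ρ = 0.0358 lb/ft³ = 0.5735 kg/m³; h = 80.6 in = 2.047 m; g = 9.810 m/s².
P = 11.52 Pa  (the unit combination reduces to kg/(m·s²) = Pa)
11.52 Pa × (1 kPa / 1000 Pa) = 0.01152 kPa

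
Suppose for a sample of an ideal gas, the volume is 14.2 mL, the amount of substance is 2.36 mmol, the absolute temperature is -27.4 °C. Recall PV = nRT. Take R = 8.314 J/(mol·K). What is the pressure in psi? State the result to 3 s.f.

Directly: P = nRT/V.
V = 14.2 mL = 1.420×10^-5 m³; n = 2.36 mmol = 0.002360 mol; T = -27.4 °C = 245.7 K; R = 8.314 J/(mol·K).
P = 3.396×10^5 Pa  (the unit combination reduces to kg/(m·s²) = Pa)
3.396×10^5 Pa × (1 psi / 6895 Pa) = 49.25 psi

49.3 psi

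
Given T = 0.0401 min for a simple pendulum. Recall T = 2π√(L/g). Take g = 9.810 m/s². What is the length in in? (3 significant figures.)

56.6 in

Rearranging: L = g·(T/2π)².
T = 0.0401 min = 2.406 s; g = 9.810 m/s².
L = 1.438 m
1.438 m × (1 in / 0.02540 m) = 56.63 in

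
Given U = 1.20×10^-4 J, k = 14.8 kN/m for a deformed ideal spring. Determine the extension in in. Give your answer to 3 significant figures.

0.00501 in

Rearranging U = ½k·x² for x: x = √(2U/k).
U = 1.20×10^-4 J; k = 14.8 kN/m = 14800 N/m.
x = 1.273×10^-4 m
1.273×10^-4 m × (1 in / 0.02540 m) = 0.005014 in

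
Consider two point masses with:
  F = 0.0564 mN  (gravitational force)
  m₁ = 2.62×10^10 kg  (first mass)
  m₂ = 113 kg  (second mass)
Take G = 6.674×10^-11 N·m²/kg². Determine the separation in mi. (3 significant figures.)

Rearranging: r = √(G·m₁m₂/F).
F = 0.0564 mN = 5.640×10^-5 N; m₁ = 2.62×10^10 kg; m₂ = 113 kg; G = 6.674×10^-11 N·m²/kg².
r = 1872 m
1872 m × (1 mi / 1609 m) = 1.163 mi

1.16 mi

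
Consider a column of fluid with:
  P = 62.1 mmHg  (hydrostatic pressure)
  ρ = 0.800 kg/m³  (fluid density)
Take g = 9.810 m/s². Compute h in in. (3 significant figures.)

Rearranging P = ρ·g·h for h: h = P/(ρ·g).
P = 62.1 mmHg = 8279 Pa; ρ = 0.800 kg/m³; g = 9.810 m/s².
h = 1055 m
1055 m × (1 in / 0.02540 m) = 41534 in

41500 in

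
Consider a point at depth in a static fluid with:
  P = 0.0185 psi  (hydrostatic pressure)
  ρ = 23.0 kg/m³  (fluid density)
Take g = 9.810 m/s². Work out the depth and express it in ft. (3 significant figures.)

Solving P = ρ·g·h for h: h = P/(ρ·g).
P = 0.0185 psi = 127.6 Pa; ρ = 23.0 kg/m³; g = 9.810 m/s².
h = 0.5653 m
0.5653 m × (1 ft / 0.3048 m) = 1.855 ft

1.85 ft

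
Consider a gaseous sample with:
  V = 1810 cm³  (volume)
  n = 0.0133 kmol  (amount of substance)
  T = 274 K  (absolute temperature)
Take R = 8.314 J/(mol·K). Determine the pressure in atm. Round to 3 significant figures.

165 atm

From the ideal-gas law: P = nRT/V.
V = 1810 cm³ = 0.001810 m³; n = 0.0133 kmol = 13.30 mol; T = 274 K; R = 8.314 J/(mol·K).
P = 1.674×10^7 Pa
1.674×10^7 Pa × (1 atm / 1.013×10^5 Pa) = 165.2 atm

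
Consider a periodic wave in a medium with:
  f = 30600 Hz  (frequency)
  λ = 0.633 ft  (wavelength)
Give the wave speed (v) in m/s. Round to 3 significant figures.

Directly: v = fλ.
f = 30600 Hz; λ = 0.633 ft = 0.1929 m.
v = 5904 m/s

5900 m/s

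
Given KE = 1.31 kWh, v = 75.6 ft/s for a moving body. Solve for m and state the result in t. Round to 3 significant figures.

Rearranging KE = ½mv² for m: m = 2·KE/v².
KE = 1.31 kWh = 4.716×10^6 J; v = 75.6 ft/s = 23.04 m/s.
m = 17764 kg
17764 kg × (1 t / 1000 kg) = 17.76 t

17.8 t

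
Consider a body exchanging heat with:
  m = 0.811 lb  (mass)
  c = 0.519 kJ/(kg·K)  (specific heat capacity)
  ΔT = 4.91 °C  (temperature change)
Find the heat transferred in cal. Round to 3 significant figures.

224 cal

Directly: Q = mcΔT.
m = 0.811 lb = 0.3679 kg; c = 0.519 kJ/(kg·K) = 519.0 J/(kg·K); ΔT = 4.91 °C = 4.910 K.
Q = 937.4 J
937.4 J × (1 cal / 4.184 J) = 224.0 cal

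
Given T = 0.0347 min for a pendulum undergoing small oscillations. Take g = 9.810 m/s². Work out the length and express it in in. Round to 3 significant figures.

Solving T = 2π√(L/g) for L: L = g·(T/2π)².
T = 0.0347 min = 2.082 s; g = 9.810 m/s².
L = 1.077 m
1.077 m × (1 in / 0.02540 m) = 42.41 in

42.4 in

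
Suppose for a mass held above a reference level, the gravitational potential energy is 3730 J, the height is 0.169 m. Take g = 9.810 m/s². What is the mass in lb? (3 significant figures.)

4960 lb

Rearranging PE = m·g·h for m: m = PE/(g·h).
PE = 3730 J; h = 0.169 m; g = 9.810 m/s².
m = 2250 kg
2250 kg × (1 lb / 0.4536 kg) = 4960 lb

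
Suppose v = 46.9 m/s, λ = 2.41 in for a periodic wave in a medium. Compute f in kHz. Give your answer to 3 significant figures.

0.766 kHz

Rearranging v = f·λ for f: f = v/λ.
v = 46.9 m/s; λ = 2.41 in = 0.06121 m.
f = 766.2 Hz
766.2 Hz × (1 kHz / 1000 Hz) = 0.7662 kHz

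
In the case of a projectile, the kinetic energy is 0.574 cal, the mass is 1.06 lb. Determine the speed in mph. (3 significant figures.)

Rearranging: v = √(2·KE/m).
KE = 0.574 cal = 2.402 J; m = 1.06 lb = 0.4808 kg.
v = 3.161 m/s
3.161 m/s × (1 mph / 0.4470 m/s) = 7.070 mph

7.07 mph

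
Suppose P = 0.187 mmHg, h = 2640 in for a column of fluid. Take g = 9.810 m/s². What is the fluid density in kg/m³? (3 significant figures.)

Rearranging P = ρ·g·h for ρ: ρ = P/(g·h).
P = 0.187 mmHg = 24.93 Pa; h = 2640 in = 67.06 m; g = 9.810 m/s².
ρ = 0.03790 kg/m³

0.0379 kg/m³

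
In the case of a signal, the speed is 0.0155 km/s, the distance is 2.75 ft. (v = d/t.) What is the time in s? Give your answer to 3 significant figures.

Solving v = d/t for t: t = d/v.
v = 0.0155 km/s = 15.50 m/s; d = 2.75 ft = 0.8382 m.
t = 0.05408 s

0.0541 s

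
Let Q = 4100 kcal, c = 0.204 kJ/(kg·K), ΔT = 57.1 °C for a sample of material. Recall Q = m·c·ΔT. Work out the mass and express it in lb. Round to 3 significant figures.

Rearranging Q = m·c·ΔT for m: m = Q/(c·ΔT).
Q = 4100 kcal = 1.715×10^7 J; c = 0.204 kJ/(kg·K) = 204.0 J/(kg·K); ΔT = 57.1 °C = 57.10 K.
m = 1473 kg
1473 kg × (1 lb / 0.4536 kg) = 3247 lb

3250 lb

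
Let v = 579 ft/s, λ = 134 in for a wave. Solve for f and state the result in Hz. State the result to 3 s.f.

51.9 Hz

Rearranging v = f·λ for f: f = v/λ.
v = 579 ft/s = 176.5 m/s; λ = 134 in = 3.404 m.
f = 51.85 Hz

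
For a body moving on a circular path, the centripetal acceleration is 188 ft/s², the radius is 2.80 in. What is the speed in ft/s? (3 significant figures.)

Rearranging a = v²/r for v: v = √(a·r).
a = 188 ft/s² = 57.30 m/s²; r = 2.80 in = 0.07112 m.
v = 2.019 m/s
2.019 m/s × (1 ft/s / 0.3048 m/s) = 6.623 ft/s

6.62 ft/s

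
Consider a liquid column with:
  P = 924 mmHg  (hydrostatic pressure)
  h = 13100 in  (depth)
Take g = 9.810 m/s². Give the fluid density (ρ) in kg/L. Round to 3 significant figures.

0.0377 kg/L

Rearranging P = ρ·g·h for ρ: ρ = P/(g·h).
P = 924 mmHg = 1.232×10^5 Pa; h = 13100 in = 332.7 m; g = 9.810 m/s².
ρ = 37.74 kg/m³
37.74 kg/m³ × (1 kg/L / 1000 kg/m³) = 0.03774 kg/L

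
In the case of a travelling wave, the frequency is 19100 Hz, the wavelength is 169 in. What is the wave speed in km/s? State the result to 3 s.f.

v is given directly by: v = fλ.
f = 19100 Hz; λ = 169 in = 4.293 m.
v = 81989 m/s
81989 m/s × (1 km/s / 1000 m/s) = 81.99 km/s

82.0 km/s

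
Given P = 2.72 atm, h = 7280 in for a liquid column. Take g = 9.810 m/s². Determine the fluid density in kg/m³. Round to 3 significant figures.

Rearranging P = ρ·g·h for ρ: ρ = P/(g·h).
P = 2.72 atm = 2.756×10^5 Pa; h = 7280 in = 184.9 m; g = 9.810 m/s².
ρ = 151.9 kg/m³

152 kg/m³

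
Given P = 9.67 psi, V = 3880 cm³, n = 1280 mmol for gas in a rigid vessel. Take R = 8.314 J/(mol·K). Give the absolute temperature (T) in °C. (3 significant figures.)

From the ideal-gas law: T = PV/(nR).
P = 9.67 psi = 66672 Pa; V = 3880 cm³ = 0.003880 m³; n = 1280 mmol = 1.280 mol; R = 8.314 J/(mol·K).
T = 24.31 K
24.31 K − 273.15 = -248.8 °C

-249 °C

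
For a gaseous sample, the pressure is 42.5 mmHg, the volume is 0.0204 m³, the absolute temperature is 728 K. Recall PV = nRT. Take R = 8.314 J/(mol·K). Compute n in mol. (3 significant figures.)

Solving PV = nRT for n: n = PV/(RT).
P = 42.5 mmHg = 5666 Pa; V = 0.0204 m³; T = 728 K; R = 8.314 J/(mol·K).
n = 0.01910 mol

0.0191 mol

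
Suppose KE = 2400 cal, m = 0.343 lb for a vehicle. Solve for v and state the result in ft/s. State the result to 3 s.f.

1180 ft/s

Rearranging KE = ½mv² for v: v = √(2·KE/m).
KE = 2400 cal = 10042 J; m = 0.343 lb = 0.1556 kg.
v = 359.3 m/s
359.3 m/s × (1 ft/s / 0.3048 m/s) = 1179 ft/s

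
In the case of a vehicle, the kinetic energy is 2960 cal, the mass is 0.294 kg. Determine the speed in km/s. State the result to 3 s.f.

Solving KE = ½mv² for v: v = √(2·KE/m).
KE = 2960 cal = 12385 J; m = 0.294 kg.
v = 290.3 m/s
290.3 m/s × (1 km/s / 1000 m/s) = 0.2903 km/s

0.290 km/s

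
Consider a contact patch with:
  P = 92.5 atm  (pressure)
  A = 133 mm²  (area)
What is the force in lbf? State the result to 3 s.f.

280 lbf

Solving P = F/A for F: F = P·A.
P = 92.5 atm = 9.373×10^6 Pa; A = 133 mm² = 1.330×10^-4 m².
F = 1247 N  (the unit combination reduces to kg·m/s² = N)
1247 N × (1 lbf / 4.448 N) = 280.2 lbf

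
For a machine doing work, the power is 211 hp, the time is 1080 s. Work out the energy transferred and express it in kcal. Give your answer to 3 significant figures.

40600 kcal

Solving P = W/t for W: W = P·t.
P = 211 hp = 1.573×10^5 W; t = 1080 s.
W = 1.699×10^8 J
1.699×10^8 J × (1 kcal / 4184 J) = 40614 kcal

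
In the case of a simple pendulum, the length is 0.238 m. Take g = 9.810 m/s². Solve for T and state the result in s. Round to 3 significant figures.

0.979 s

T is given directly by: T = 2π√(L/g).
L = 0.238 m; g = 9.810 m/s².
T = 0.9787 s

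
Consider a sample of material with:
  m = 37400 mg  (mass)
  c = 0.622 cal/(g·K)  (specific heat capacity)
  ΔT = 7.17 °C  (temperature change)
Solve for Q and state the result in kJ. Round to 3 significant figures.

0.698 kJ

Q is given directly by: Q = mcΔT.
m = 37400 mg = 0.03740 kg; c = 0.622 cal/(g·K) = 2602 J/(kg·K); ΔT = 7.17 °C = 7.170 K.
Q = 697.9 J
697.9 J × (1 kJ / 1000 J) = 0.6979 kJ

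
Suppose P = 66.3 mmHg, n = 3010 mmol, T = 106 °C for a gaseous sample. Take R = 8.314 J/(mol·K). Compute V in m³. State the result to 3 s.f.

1.07 m³

From the ideal-gas law: V = nRT/P.
P = 66.3 mmHg = 8839 Pa; n = 3010 mmol = 3.010 mol; T = 106 °C = 379.1 K; R = 8.314 J/(mol·K).
V = 1.073 m³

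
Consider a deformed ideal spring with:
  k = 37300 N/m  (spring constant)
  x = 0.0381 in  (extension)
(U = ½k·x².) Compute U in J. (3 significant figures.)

0.0175 J

Directly: U = ½kx².
k = 37300 N/m; x = 0.0381 in = 9.677×10^-4 m.
U = 0.01747 J  (the unit combination reduces to kg·m²/s² = J)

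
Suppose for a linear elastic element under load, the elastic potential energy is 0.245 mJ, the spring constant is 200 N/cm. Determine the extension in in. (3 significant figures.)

0.00616 in

Rearranging U = ½k·x² for x: x = √(2U/k).
U = 0.245 mJ = 2.450×10^-4 J; k = 200 N/cm = 20000 N/m.
x = 1.565×10^-4 m
1.565×10^-4 m × (1 in / 0.02540 m) = 0.006162 in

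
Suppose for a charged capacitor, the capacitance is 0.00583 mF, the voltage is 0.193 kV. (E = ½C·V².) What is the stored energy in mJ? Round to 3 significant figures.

E is given directly by: E = ½CV².
C = 0.00583 mF = 5.830×10^-6 F; V = 0.193 kV = 193.0 V.
E = 0.1086 J
0.1086 J × (1 mJ / 0.001000 J) = 108.6 mJ

109 mJ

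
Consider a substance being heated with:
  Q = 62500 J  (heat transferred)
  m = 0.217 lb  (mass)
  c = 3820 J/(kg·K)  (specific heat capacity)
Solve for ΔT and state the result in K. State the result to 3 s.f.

166 K

Solving Q = m·c·ΔT for ΔT: ΔT = Q/(m·c).
Q = 62500 J; m = 0.217 lb = 0.09843 kg; c = 3820 J/(kg·K).
ΔT = 166.2 K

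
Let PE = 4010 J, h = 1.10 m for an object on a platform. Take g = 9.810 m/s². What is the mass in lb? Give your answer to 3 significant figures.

819 lb

Rearranging: m = PE/(g·h).
PE = 4010 J; h = 1.10 m; g = 9.810 m/s².
m = 371.6 kg
371.6 kg × (1 lb / 0.4536 kg) = 819.3 lb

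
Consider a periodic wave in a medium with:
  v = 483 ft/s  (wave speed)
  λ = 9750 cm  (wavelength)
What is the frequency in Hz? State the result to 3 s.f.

Rearranging v = f·λ for f: f = v/λ.
v = 483 ft/s = 147.2 m/s; λ = 9750 cm = 97.50 m.
f = 1.510 Hz

1.51 Hz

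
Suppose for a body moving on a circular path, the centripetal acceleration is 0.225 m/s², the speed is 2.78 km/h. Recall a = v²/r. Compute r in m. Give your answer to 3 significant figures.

2.65 m

Rearranging a = v²/r for r: r = v²/a.
a = 0.225 m/s²; v = 2.78 km/h = 0.7722 m/s.
r = 2.650 m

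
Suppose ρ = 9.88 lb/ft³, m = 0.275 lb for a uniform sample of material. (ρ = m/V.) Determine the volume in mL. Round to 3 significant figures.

Solving ρ = m/V for V: V = m/ρ.
ρ = 9.88 lb/ft³ = 158.3 kg/m³; m = 0.275 lb = 0.1247 kg.
V = 7.882×10^-4 m³
7.882×10^-4 m³ × (1 mL / 1.000×10^-6 m³) = 788.2 mL

788 mL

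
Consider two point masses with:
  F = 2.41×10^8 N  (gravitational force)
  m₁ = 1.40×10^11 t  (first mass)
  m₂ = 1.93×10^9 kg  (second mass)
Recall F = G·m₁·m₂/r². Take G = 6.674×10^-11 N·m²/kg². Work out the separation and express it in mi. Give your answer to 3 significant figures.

Rearranging F = G·m₁·m₂/r² for r: r = √(G·m₁m₂/F).
F = 2.41×10^8 N; m₁ = 1.40×10^11 t = 1.400×10^14 kg; m₂ = 1.93×10^9 kg; G = 6.674×10^-11 N·m²/kg².
r = 273.5 m
273.5 m × (1 mi / 1609 m) = 0.1700 mi

0.170 mi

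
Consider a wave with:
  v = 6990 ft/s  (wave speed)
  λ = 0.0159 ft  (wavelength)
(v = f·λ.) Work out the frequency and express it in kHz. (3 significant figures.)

440 kHz

Solving v = f·λ for f: f = v/λ.
v = 6990 ft/s = 2131 m/s; λ = 0.0159 ft = 0.004846 m.
f = 4.396×10^5 Hz
4.396×10^5 Hz × (1 kHz / 1000 Hz) = 439.6 kHz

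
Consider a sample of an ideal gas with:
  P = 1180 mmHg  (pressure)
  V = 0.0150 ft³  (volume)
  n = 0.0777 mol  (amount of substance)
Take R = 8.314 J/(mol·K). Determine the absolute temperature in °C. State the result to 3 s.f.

-170 °C

From the ideal-gas law: T = PV/(nR).
P = 1180 mmHg = 1.573×10^5 Pa; V = 0.0150 ft³ = 4.248×10^-4 m³; n = 0.0777 mol; R = 8.314 J/(mol·K).
T = 103.4 K
103.4 K − 273.15 = -169.7 °C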